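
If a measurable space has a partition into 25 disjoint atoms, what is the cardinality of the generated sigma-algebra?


Each element of the sigma-algebra is a union of some subset of the 25 atoms.
The number of such subsets is 2^25 = 33554432.


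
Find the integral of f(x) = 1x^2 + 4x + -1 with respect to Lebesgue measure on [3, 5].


The Lebesgue integral of a Riemann-integrable function agrees with the Riemann integral.
Antiderivative F(x) = (1/3)x^3 + (4/2)x^2 + -1x
F(5) = (1/3)*5^3 + (4/2)*5^2 + -1*5
     = (1/3)*125 + (4/2)*25 + -1*5
     = 41.666667 + 50 + -5
     = 86.666667
F(3) = 24
Integral = F(5) - F(3) = 86.666667 - 24 = 62.666667


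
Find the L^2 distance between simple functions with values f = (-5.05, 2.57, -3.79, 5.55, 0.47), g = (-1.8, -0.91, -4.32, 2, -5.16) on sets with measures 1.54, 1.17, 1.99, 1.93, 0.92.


Step 1: Compute differences f_i - g_i:
  -5.05 - -1.8 = -3.25
  2.57 - -0.91 = 3.48
  -3.79 - -4.32 = 0.53
  5.55 - 2 = 3.55
  0.47 - -5.16 = 5.63
Step 2: Compute |diff|^2 * measure for each set:
  |-3.25|^2 * 1.54 = 10.5625 * 1.54 = 16.26625
  |3.48|^2 * 1.17 = 12.1104 * 1.17 = 14.169168
  |0.53|^2 * 1.99 = 0.2809 * 1.99 = 0.558991
  |3.55|^2 * 1.93 = 12.6025 * 1.93 = 24.322825
  |5.63|^2 * 0.92 = 31.6969 * 0.92 = 29.161148
Step 3: Sum = 84.478382
Step 4: ||f-g||_2 = (84.478382)^(1/2) = 9.191212


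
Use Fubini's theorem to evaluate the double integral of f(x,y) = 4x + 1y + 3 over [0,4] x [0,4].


By Fubini, integrate in x first, then y.
Step 1: Fix y, integrate over x in [0,4]:
  integral(4x + 1y + 3, x=0..4)
  = 4*(4^2 - 0^2)/2 + (1y + 3)*(4 - 0)
  = 32 + (1y + 3)*4
  = 32 + 4y + 12
  = 44 + 4y
Step 2: Integrate over y in [0,4]:
  integral(44 + 4y, y=0..4)
  = 44*4 + 4*(4^2 - 0^2)/2
  = 176 + 32
  = 208


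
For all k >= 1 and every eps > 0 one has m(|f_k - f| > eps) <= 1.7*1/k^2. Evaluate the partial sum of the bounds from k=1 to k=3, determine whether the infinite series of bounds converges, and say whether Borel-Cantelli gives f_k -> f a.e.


Step 1: List the terms 1.7*1/k^2 for k = 1 to 3:
  k=1: 1.7
  k=2: 0.425
  k=3: 0.188889
Step 2: Partial sum = 1.7 + 0.425 + 0.188889
     = 2.313889
Step 3: The full series sum_(k>=1) 1.7*1/k^2 converges (p-series with p = 2 > 1; a constant multiple of a convergent series converges).
Step 4: Fix eps > 0. Since sum_k m(|f_k - f| > eps) < infinity, the Borel-Cantelli lemma gives
        m(limsup_k {|f_k - f| > eps}) = 0, i.e. for a.e. x, |f_k(x) - f(x)| <= eps for all large k.
        Applying this with eps = 1/j for j = 1, 2, ... and intersecting the countably many full-measure sets,
        for a.e. x we get limsup_k |f_k(x) - f(x)| <= 1/j for every j, hence f_k -> f almost everywhere.
Conclusion: series converges; Borel-Cantelli yields f_k -> f a.e.


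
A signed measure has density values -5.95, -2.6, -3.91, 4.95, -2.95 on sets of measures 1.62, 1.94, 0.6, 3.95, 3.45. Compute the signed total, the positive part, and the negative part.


Step 1: Compute signed measure on each set:
  Set 1: -5.95 * 1.62 = -9.639
  Set 2: -2.6 * 1.94 = -5.044
  Set 3: -3.91 * 0.6 = -2.346
  Set 4: 4.95 * 3.95 = 19.5525
  Set 5: -2.95 * 3.45 = -10.1775
Step 2: Total signed measure = (-9.639) + (-5.044) + (-2.346) + (19.5525) + (-10.1775)
     = -7.654
Step 3: Positive part mu+(X) = sum of positive contributions = 19.5525
Step 4: Negative part mu-(X) = |sum of negative contributions| = 27.2065


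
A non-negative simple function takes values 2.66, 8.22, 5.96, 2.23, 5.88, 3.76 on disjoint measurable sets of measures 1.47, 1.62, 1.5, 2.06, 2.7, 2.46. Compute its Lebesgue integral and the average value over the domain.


Step 1: Integral = sum(value_i * measure_i)
= 2.66*1.47 + 8.22*1.62 + 5.96*1.5 + 2.23*2.06 + 5.88*2.7 + 3.76*2.46
= 3.9102 + 13.3164 + 8.94 + 4.5938 + 15.876 + 9.2496
= 55.886
Step 2: Total measure of domain = 1.47 + 1.62 + 1.5 + 2.06 + 2.7 + 2.46 = 11.81
Step 3: Average value = 55.886 / 11.81 = 4.732091


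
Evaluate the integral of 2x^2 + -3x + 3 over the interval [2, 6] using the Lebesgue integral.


The Lebesgue integral of a Riemann-integrable function agrees with the Riemann integral.
Antiderivative F(x) = (2/3)x^3 + (-3/2)x^2 + 3x
F(6) = (2/3)*6^3 + (-3/2)*6^2 + 3*6
     = (2/3)*216 + (-3/2)*36 + 3*6
     = 144 + -54 + 18
     = 108
F(2) = 5.333333
Integral = F(6) - F(2) = 108 - 5.333333 = 102.666667


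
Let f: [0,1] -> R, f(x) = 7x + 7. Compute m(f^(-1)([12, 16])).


f^(-1)([12, 16]) = {x : 12 <= 7x + 7 <= 16}
Solving: (12 - 7)/7 <= x <= (16 - 7)/7
= [0.714286, 1.285714]
Intersecting with [0,1]: [0.714286, 1]
Measure = 1 - 0.714286 = 0.285714


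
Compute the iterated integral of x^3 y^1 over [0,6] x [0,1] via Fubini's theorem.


By Fubini's theorem, the double integral factors as a product of single integrals:
Step 1: integral_0^6 x^3 dx = [x^4/4] from 0 to 6
     = 6^4/4 = 324
Step 2: integral_0^1 y^1 dy = [y^2/2] from 0 to 1
     = 1^2/2 = 0.5
Step 3: Double integral = 324 * 0.5 = 162


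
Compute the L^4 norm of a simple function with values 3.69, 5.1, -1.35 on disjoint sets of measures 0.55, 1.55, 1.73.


Step 1: Compute |f_i|^4 for each value:
  |3.69|^4 = 185.398179
  |5.1|^4 = 676.5201
  |-1.35|^4 = 3.321506
Step 2: Multiply by measures and sum:
  185.398179 * 0.55 = 101.968999
  676.5201 * 1.55 = 1048.606155
  3.321506 * 1.73 = 5.746206
Sum = 101.968999 + 1048.606155 + 5.746206 = 1156.321359
Step 3: Take the p-th root:
||f||_4 = (1156.321359)^(1/4) = 5.831357


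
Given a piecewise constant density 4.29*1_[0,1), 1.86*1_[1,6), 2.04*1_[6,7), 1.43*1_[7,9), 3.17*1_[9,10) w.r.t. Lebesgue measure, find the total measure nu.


Integrate each piece of the Radon-Nikodym derivative:
Step 1: integral_0^1 4.29 dx = 4.29*(1-0) = 4.29*1 = 4.29
Step 2: integral_1^6 1.86 dx = 1.86*(6-1) = 1.86*5 = 9.3
Step 3: integral_6^7 2.04 dx = 2.04*(7-6) = 2.04*1 = 2.04
Step 4: integral_7^9 1.43 dx = 1.43*(9-7) = 1.43*2 = 2.86
Step 5: integral_9^10 3.17 dx = 3.17*(10-9) = 3.17*1 = 3.17
Total: 4.29 + 9.3 + 2.04 + 2.86 + 3.17 = 21.66


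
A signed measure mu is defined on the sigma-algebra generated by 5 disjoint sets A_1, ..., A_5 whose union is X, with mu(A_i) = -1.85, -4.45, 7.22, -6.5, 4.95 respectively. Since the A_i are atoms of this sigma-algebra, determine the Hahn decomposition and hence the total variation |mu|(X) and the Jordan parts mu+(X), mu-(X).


Step 1: Every measurable set is a union of atoms (the cells / points), so a Hahn decomposition is
  obtained by grouping atoms by sign: P = union of atoms with mu > 0, N = union of the remaining atoms.
  Atoms in P (indices): 3, 5;  atoms in N (indices): 1, 2, 4
  Positive values: 7.22, 4.95
  Negative values: -1.85, -4.45, -6.5
Step 2: mu+(X) = mu(P) = sum of positive atom values = 12.17
Step 3: mu-(X) = -mu(N) = sum of |negative atom values| = 12.8
Step 4: |mu|(X) = mu+(X) + mu-(X) = 12.17 + 12.8 = 24.97


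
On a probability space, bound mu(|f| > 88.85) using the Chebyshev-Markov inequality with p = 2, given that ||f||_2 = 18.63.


Chebyshev/Markov inequality: mu(|f| > eps) <= (||f||_p / eps)^p
Step 1: ||f||_2 / eps = 18.63 / 88.85 = 0.209679
Step 2: Raise to power p = 2:
  (0.209679)^2 = 0.043965
Step 3: Therefore mu(|f| > 88.85) <= 0.043965


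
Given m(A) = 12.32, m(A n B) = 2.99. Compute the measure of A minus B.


m(A \ B) = m(A) - m(A n B)
= 12.32 - 2.99
= 9.33


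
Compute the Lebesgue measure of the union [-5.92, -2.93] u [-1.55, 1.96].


For pairwise disjoint intervals, m(union) = sum of lengths.
= (-2.93 - -5.92) + (1.96 - -1.55)
= 2.99 + 3.51
= 6.5


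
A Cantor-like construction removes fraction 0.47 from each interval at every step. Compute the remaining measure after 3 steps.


Step 1: At each step, fraction remaining = 1 - 0.47 = 0.53
Step 2: After 3 steps, measure = (0.53)^3
Step 3: Computing the power step by step:
  After step 1: 0.53
  After step 2: 0.2809
  After step 3: 0.148877
Result = 0.148877


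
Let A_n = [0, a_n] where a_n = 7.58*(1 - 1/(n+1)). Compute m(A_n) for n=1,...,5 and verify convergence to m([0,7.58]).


By continuity of measure from below: if A_n increases to A, then m(A_n) -> m(A).
Here A = [0, 7.58], so m(A) = 7.58
Step 1: a_1 = 7.58*(1 - 1/2) = 3.79, m(A_1) = 3.79
Step 2: a_2 = 7.58*(1 - 1/3) = 5.0533, m(A_2) = 5.0533
Step 3: a_3 = 7.58*(1 - 1/4) = 5.685, m(A_3) = 5.685
Step 4: a_4 = 7.58*(1 - 1/5) = 6.064, m(A_4) = 6.064
Step 5: a_5 = 7.58*(1 - 1/6) = 6.3167, m(A_5) = 6.3167
Limit: m(A_n) -> m([0,7.58]) = 7.58


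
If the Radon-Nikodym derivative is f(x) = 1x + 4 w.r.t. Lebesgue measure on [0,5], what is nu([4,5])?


nu(A) = integral_A (dnu/dmu) dmu = integral_4^5 (1x + 4) dx
Step 1: Antiderivative F(x) = (1/2)x^2 + 4x
Step 2: F(5) = (1/2)*5^2 + 4*5 = 12.5 + 20 = 32.5
Step 3: F(4) = (1/2)*4^2 + 4*4 = 8 + 16 = 24
Step 4: nu([4,5]) = F(5) - F(4) = 32.5 - 24 = 8.5


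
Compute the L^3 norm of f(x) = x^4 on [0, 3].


Step 1: ||f||_3 = (integral_0^3 |x^4|^3 dx)^(1/3)
     = (integral_0^3 x^12 dx)^(1/3)
Step 2: integral_0^3 x^12 dx = [x^13/(13)] from 0 to 3 = 3^13/13
     = 1594323/13 = 122640.230769
Step 3: ||f||_3 = (122640.230769)^(1/3) = 49.683363


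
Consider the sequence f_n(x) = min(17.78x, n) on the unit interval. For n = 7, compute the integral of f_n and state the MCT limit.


f(x) = 17.78x on [0,1]; f_n(x) = min(17.78x, n). At n = 7:
Step 1: f(x) reaches 7 at x = 7/17.78 = 0.393701
Step 2: integral(f_7) = integral(17.78x, 0, 0.393701) + integral(7, 0.393701, 1)
       = 17.78*0.393701^2/2 + 7*(1 - 0.393701)
       = 1.377953 + 4.244094
       = 5.622047
Step 3: As n -> infinity, f_n increases to f, so by MCT integral(f_n) -> integral(f) = 17.78/2 = 8.89.
Convergence: integral(f_7) = 5.622047 -> 8.89 as n -> infinity


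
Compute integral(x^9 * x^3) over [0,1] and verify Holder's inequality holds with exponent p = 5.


Step 1: Exact integral of f*g = integral(x^12, 0, 1) = 1/13
     = 0.076923
Step 2: Holder bound with p=5, q=1.25:
  ||f||_p = (integral x^45 dx)^(1/5) = (1/46)^(1/5) = 0.464995
  ||g||_q = (integral x^3.75 dx)^(1/1.25) = (1/4.75)^(1/1.25) = 0.287505
Step 3: Holder bound = ||f||_p * ||g||_q = 0.464995 * 0.287505 = 0.133688
Verification: 0.076923 <= 0.133688 (Holder holds)


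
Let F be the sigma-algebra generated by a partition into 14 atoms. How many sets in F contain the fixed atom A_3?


Each element of F is a union of some subset S of the 14 atoms.
The element contains A_3 iff A_3 is in S.
So we count subsets S of {A_1,...,A_14} with A_3 in S: choose freely among the other 13 atoms.
Count = 2^(14-1) = 2^13 = 8192.


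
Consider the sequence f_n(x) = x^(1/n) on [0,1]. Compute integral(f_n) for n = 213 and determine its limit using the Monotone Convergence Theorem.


At n = 213: f_213(x) = x^(1/213).
Step 1: integral(x^(1/213), 0, 1) = [x^(1/213+1) / (1/213+1)] from 0 to 1
     = 1 / (1/213 + 1) = 1 / ((213+1)/213) = 213/(213+1)
     = 213/214 = 0.995327
Step 2: As n -> infinity, f_n(x) = x^(1/n) -> 1 for x in (0,1], and f_n is increasing in n.
By MCT, lim_n integral(f_n) = integral(lim_n f_n) = integral(1, 0, 1) = 1.
Step 3: Verify convergence: 213/214 = 0.995327 -> 1


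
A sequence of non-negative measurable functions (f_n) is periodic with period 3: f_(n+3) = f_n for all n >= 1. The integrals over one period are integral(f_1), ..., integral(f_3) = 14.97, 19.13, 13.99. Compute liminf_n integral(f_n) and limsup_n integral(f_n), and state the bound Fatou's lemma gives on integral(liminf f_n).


The sequence (integral(f_n)) is periodic with period 3, repeating the values 14.97, 19.13, 13.99 indefinitely.
Step 1: For a periodic sequence, every tail (a_m, a_(m+1), ...) contains all 3 period values infinitely often.
Step 2: Hence inf of every tail = min of the period values = min(14.97, 19.13, 13.99) = 13.99.
        liminf_n integral(f_n) = sup over m of (inf of tail from m) = 13.99.
Step 3: Similarly sup of every tail = max of the period values = 19.13.
        limsup_n integral(f_n) = 19.13.
Step 4: Fatou's lemma: integral(liminf_n f_n) <= liminf_n integral(f_n) = 13.99.
        So the integral of the pointwise liminf is at most 13.99.


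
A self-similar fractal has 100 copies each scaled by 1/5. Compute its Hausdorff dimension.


For a self-similar set with N copies scaled by 1/r:
dim_H = log(N)/log(r) = log(100)/log(5)
= 4.60517/1.609438
= 2.861353


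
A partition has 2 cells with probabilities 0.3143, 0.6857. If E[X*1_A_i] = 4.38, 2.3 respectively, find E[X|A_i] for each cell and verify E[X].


For each cell A_i: E[X|A_i] = E[X*1_A_i] / P(A_i)
Step 1: E[X|A_1] = 4.38 / 0.3143 = 13.93573
Step 2: E[X|A_2] = 2.3 / 0.6857 = 3.354237
Verification: E[X] = sum E[X*1_A_i] = 4.38 + 2.3 = 6.68


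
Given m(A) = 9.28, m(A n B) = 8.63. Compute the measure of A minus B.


m(A \ B) = m(A) - m(A n B)
= 9.28 - 8.63
= 0.65


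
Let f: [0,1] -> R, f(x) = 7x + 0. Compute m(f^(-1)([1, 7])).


f^(-1)([1, 7]) = {x : 1 <= 7x + 0 <= 7}
Solving: (1 - 0)/7 <= x <= (7 - 0)/7
= [0.142857, 1]
Intersecting with [0,1]: [0.142857, 1]
Measure = 1 - 0.142857 = 0.857143


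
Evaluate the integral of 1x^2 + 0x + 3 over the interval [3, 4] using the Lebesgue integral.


The Lebesgue integral of a Riemann-integrable function agrees with the Riemann integral.
Antiderivative F(x) = (1/3)x^3 + (0/2)x^2 + 3x
F(4) = (1/3)*4^3 + (0/2)*4^2 + 3*4
     = (1/3)*64 + (0/2)*16 + 3*4
     = 21.333333 + 0.0 + 12
     = 33.333333
F(3) = 18
Integral = F(4) - F(3) = 33.333333 - 18 = 15.333333


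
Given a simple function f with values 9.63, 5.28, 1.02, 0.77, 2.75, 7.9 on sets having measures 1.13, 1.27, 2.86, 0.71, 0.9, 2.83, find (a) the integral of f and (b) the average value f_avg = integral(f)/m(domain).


Step 1: Integral = sum(value_i * measure_i)
= 9.63*1.13 + 5.28*1.27 + 1.02*2.86 + 0.77*0.71 + 2.75*0.9 + 7.9*2.83
= 10.8819 + 6.7056 + 2.9172 + 0.5467 + 2.475 + 22.357
= 45.8834
Step 2: Total measure of domain = 1.13 + 1.27 + 2.86 + 0.71 + 0.9 + 2.83 = 9.7
Step 3: Average value = 45.8834 / 9.7 = 4.730247


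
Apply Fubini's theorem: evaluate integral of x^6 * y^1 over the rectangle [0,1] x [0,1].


By Fubini's theorem, the double integral factors as a product of single integrals:
Step 1: integral_0^1 x^6 dx = [x^7/7] from 0 to 1
     = 1^7/7 = 0.142857
Step 2: integral_0^1 y^1 dy = [y^2/2] from 0 to 1
     = 1^2/2 = 0.5
Step 3: Double integral = 0.142857 * 0.5 = 0.071429


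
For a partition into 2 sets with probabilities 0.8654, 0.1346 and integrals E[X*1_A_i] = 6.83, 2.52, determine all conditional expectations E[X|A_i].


For each cell A_i: E[X|A_i] = E[X*1_A_i] / P(A_i)
Step 1: E[X|A_1] = 6.83 / 0.8654 = 7.892304
Step 2: E[X|A_2] = 2.52 / 0.1346 = 18.72214
Verification: E[X] = sum E[X*1_A_i] = 6.83 + 2.52 = 9.35


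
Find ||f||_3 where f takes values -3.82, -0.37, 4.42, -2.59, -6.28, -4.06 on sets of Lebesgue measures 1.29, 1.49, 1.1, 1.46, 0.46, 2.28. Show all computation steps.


Step 1: Compute |f_i|^3 for each value:
  |-3.82|^3 = 55.742968
  |-0.37|^3 = 0.050653
  |4.42|^3 = 86.350888
  |-2.59|^3 = 17.373979
  |-6.28|^3 = 247.673152
  |-4.06|^3 = 66.923416
Step 2: Multiply by measures and sum:
  55.742968 * 1.29 = 71.908429
  0.050653 * 1.49 = 0.075473
  86.350888 * 1.1 = 94.985977
  17.373979 * 1.46 = 25.366009
  247.673152 * 0.46 = 113.92965
  66.923416 * 2.28 = 152.585388
Sum = 71.908429 + 0.075473 + 94.985977 + 25.366009 + 113.92965 + 152.585388 = 458.850926
Step 3: Take the p-th root:
||f||_3 = (458.850926)^(1/3) = 7.71301


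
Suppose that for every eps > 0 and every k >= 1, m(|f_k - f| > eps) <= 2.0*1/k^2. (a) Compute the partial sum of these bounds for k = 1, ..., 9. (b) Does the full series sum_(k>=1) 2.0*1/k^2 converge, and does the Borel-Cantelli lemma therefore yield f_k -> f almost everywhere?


Step 1: List the terms 2.0*1/k^2 for k = 1 to 9:
  k=1: 2
  k=2: 0.5
  k=3: 0.222222
  k=4: 0.125
  k=5: 0.08
  k=6: 0.055556
  k=7: 0.040816
  k=8: 0.03125
  k=9: 0.024691
Step 2: Partial sum = 2 + 0.5 + 0.222222 + 0.125 + 0.08 + 0.055556 + 0.040816 + 0.03125 + 0.024691
     = 3.079535
Step 3: The full series sum_(k>=1) 2.0*1/k^2 converges (p-series with p = 2 > 1; a constant multiple of a convergent series converges).
Step 4: Fix eps > 0. Since sum_k m(|f_k - f| > eps) < infinity, the Borel-Cantelli lemma gives
        m(limsup_k {|f_k - f| > eps}) = 0, i.e. for a.e. x, |f_k(x) - f(x)| <= eps for all large k.
        Applying this with eps = 1/j for j = 1, 2, ... and intersecting the countably many full-measure sets,
        for a.e. x we get limsup_k |f_k(x) - f(x)| <= 1/j for every j, hence f_k -> f almost everywhere.
Conclusion: series converges; Borel-Cantelli yields f_k -> f a.e.


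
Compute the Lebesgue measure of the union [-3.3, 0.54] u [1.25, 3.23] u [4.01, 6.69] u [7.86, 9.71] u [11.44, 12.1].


For pairwise disjoint intervals, m(union) = sum of lengths.
= (0.54 - -3.3) + (3.23 - 1.25) + (6.69 - 4.01) + (9.71 - 7.86) + (12.1 - 11.44)
= 3.84 + 1.98 + 2.68 + 1.85 + 0.66
= 11.01


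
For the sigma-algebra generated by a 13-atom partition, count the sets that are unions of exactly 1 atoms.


Each element of F is a union of some subset of the 13 atoms.
Elements that are unions of exactly 1 atoms correspond to 1-element subsets of the 13 atoms.
Count = C(13, 1) = 13! / (1! * 12!) = 13.


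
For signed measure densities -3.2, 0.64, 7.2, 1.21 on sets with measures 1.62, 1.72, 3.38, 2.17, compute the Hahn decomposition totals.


Step 1: Compute signed measure on each set:
  Set 1: -3.2 * 1.62 = -5.184
  Set 2: 0.64 * 1.72 = 1.1008
  Set 3: 7.2 * 3.38 = 24.336
  Set 4: 1.21 * 2.17 = 2.6257
Step 2: Total signed measure = (-5.184) + (1.1008) + (24.336) + (2.6257)
     = 22.8785
Step 3: Positive part mu+(X) = sum of positive contributions = 28.0625
Step 4: Negative part mu-(X) = |sum of negative contributions| = 5.184


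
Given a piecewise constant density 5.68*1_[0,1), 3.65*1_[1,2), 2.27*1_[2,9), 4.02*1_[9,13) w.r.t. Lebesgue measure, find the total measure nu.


Integrate each piece of the Radon-Nikodym derivative:
Step 1: integral_0^1 5.68 dx = 5.68*(1-0) = 5.68*1 = 5.68
Step 2: integral_1^2 3.65 dx = 3.65*(2-1) = 3.65*1 = 3.65
Step 3: integral_2^9 2.27 dx = 2.27*(9-2) = 2.27*7 = 15.89
Step 4: integral_9^13 4.02 dx = 4.02*(13-9) = 4.02*4 = 16.08
Total: 5.68 + 3.65 + 15.89 + 16.08 = 41.3


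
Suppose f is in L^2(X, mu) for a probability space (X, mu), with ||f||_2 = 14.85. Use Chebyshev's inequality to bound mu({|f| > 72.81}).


Chebyshev/Markov inequality: mu(|f| > eps) <= (||f||_p / eps)^p
Step 1: ||f||_2 / eps = 14.85 / 72.81 = 0.203956
Step 2: Raise to power p = 2:
  (0.203956)^2 = 0.041598
Step 3: Therefore mu(|f| > 72.81) <= 0.041598


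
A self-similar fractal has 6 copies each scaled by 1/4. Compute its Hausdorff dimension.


For a self-similar set with N copies scaled by 1/r:
dim_H = log(N)/log(r) = log(6)/log(4)
= 1.791759/1.386294
= 1.292481


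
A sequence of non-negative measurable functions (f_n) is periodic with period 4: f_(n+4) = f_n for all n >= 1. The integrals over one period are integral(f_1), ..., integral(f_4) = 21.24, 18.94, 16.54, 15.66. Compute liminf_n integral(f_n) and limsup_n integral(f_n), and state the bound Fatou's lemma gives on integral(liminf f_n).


The sequence (integral(f_n)) is periodic with period 4, repeating the values 21.24, 18.94, 16.54, 15.66 indefinitely.
Step 1: For a periodic sequence, every tail (a_m, a_(m+1), ...) contains all 4 period values infinitely often.
Step 2: Hence inf of every tail = min of the period values = min(21.24, 18.94, 16.54, 15.66) = 15.66.
        liminf_n integral(f_n) = sup over m of (inf of tail from m) = 15.66.
Step 3: Similarly sup of every tail = max of the period values = 21.24.
        limsup_n integral(f_n) = 21.24.
Step 4: Fatou's lemma: integral(liminf_n f_n) <= liminf_n integral(f_n) = 15.66.
        So the integral of the pointwise liminf is at most 15.66.


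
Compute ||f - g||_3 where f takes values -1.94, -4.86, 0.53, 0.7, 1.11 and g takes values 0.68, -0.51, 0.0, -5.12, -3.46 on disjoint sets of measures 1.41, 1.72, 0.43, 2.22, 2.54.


Step 1: Compute differences f_i - g_i:
  -1.94 - 0.68 = -2.62
  -4.86 - -0.51 = -4.35
  0.53 - 0.0 = 0.53
  0.7 - -5.12 = 5.82
  1.11 - -3.46 = 4.57
Step 2: Compute |diff|^3 * measure for each set:
  |-2.62|^3 * 1.41 = 17.984728 * 1.41 = 25.358466
  |-4.35|^3 * 1.72 = 82.312875 * 1.72 = 141.578145
  |0.53|^3 * 0.43 = 0.148877 * 0.43 = 0.064017
  |5.82|^3 * 2.22 = 197.137368 * 2.22 = 437.644957
  |4.57|^3 * 2.54 = 95.443993 * 2.54 = 242.427742
Step 3: Sum = 847.073328
Step 4: ||f-g||_3 = (847.073328)^(1/3) = 9.461798


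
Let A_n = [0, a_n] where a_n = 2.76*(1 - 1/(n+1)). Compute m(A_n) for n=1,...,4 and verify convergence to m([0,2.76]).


By continuity of measure from below: if A_n increases to A, then m(A_n) -> m(A).
Here A = [0, 2.76], so m(A) = 2.76
Step 1: a_1 = 2.76*(1 - 1/2) = 1.38, m(A_1) = 1.38
Step 2: a_2 = 2.76*(1 - 1/3) = 1.84, m(A_2) = 1.84
Step 3: a_3 = 2.76*(1 - 1/4) = 2.07, m(A_3) = 2.07
Step 4: a_4 = 2.76*(1 - 1/5) = 2.208, m(A_4) = 2.208
Limit: m(A_n) -> m([0,2.76]) = 2.76


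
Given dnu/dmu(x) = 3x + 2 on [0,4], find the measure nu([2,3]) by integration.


nu(A) = integral_A (dnu/dmu) dmu = integral_2^3 (3x + 2) dx
Step 1: Antiderivative F(x) = (3/2)x^2 + 2x
Step 2: F(3) = (3/2)*3^2 + 2*3 = 13.5 + 6 = 19.5
Step 3: F(2) = (3/2)*2^2 + 2*2 = 6 + 4 = 10
Step 4: nu([2,3]) = F(3) - F(2) = 19.5 - 10 = 9.5


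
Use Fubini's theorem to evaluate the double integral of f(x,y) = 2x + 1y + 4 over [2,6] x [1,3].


By Fubini, integrate in x first, then y.
Step 1: Fix y, integrate over x in [2,6]:
  integral(2x + 1y + 4, x=2..6)
  = 2*(6^2 - 2^2)/2 + (1y + 4)*(6 - 2)
  = 32 + (1y + 4)*4
  = 32 + 4y + 16
  = 48 + 4y
Step 2: Integrate over y in [1,3]:
  integral(48 + 4y, y=1..3)
  = 48*2 + 4*(3^2 - 1^2)/2
  = 96 + 16
  = 112


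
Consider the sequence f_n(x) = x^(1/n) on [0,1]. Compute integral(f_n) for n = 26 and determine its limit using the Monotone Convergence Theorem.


At n = 26: f_26(x) = x^(1/26).
Step 1: integral(x^(1/26), 0, 1) = [x^(1/26+1) / (1/26+1)] from 0 to 1
     = 1 / (1/26 + 1) = 1 / ((26+1)/26) = 26/(26+1)
     = 26/27 = 0.962963
Step 2: As n -> infinity, f_n(x) = x^(1/n) -> 1 for x in (0,1], and f_n is increasing in n.
By MCT, lim_n integral(f_n) = integral(lim_n f_n) = integral(1, 0, 1) = 1.
Step 3: Verify convergence: 26/27 = 0.962963 -> 1


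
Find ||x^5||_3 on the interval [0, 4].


Step 1: ||f||_3 = (integral_0^4 |x^5|^3 dx)^(1/3)
     = (integral_0^4 x^15 dx)^(1/3)
Step 2: integral_0^4 x^15 dx = [x^16/(16)] from 0 to 4 = 4^16/16
     = 4294967296/16 = 2.684355e+08
Step 3: ||f||_3 = (2.684355e+08)^(1/3) = 645.079578


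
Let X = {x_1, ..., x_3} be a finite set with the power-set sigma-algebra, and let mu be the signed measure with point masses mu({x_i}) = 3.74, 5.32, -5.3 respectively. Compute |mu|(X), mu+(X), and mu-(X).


Step 1: Every measurable set is a union of atoms (the cells / points), so a Hahn decomposition is
  obtained by grouping atoms by sign: P = union of atoms with mu > 0, N = union of the remaining atoms.
  Atoms in P (indices): 1, 2;  atoms in N (indices): 3
  Positive values: 3.74, 5.32
  Negative values: -5.3
Step 2: mu+(X) = mu(P) = sum of positive atom values = 9.06
Step 3: mu-(X) = -mu(N) = sum of |negative atom values| = 5.3
Step 4: |mu|(X) = mu+(X) + mu-(X) = 9.06 + 5.3 = 14.36


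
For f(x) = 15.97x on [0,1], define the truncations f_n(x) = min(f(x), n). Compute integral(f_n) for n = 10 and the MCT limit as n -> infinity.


f(x) = 15.97x on [0,1]; f_n(x) = min(15.97x, n). At n = 10:
Step 1: f(x) reaches 10 at x = 10/15.97 = 0.626174
Step 2: integral(f_10) = integral(15.97x, 0, 0.626174) + integral(10, 0.626174, 1)
       = 15.97*0.626174^2/2 + 10*(1 - 0.626174)
       = 3.13087 + 3.738259
       = 6.86913
Step 3: As n -> infinity, f_n increases to f, so by MCT integral(f_n) -> integral(f) = 15.97/2 = 7.985.
Convergence: integral(f_10) = 6.86913 -> 7.985 as n -> infinity


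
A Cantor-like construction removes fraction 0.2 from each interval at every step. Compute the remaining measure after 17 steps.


Step 1: At each step, fraction remaining = 1 - 0.2 = 0.8
Step 2: After 17 steps, measure = (0.8)^17
Result = 0.022518


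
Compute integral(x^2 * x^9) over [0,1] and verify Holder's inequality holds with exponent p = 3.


Step 1: Exact integral of f*g = integral(x^11, 0, 1) = 1/12
     = 0.083333
Step 2: Holder bound with p=3, q=1.5:
  ||f||_p = (integral x^6 dx)^(1/3) = (1/7)^(1/3) = 0.522758
  ||g||_q = (integral x^13.5 dx)^(1/1.5) = (1/14.5)^(1/1.5) = 0.168172
Step 3: Holder bound = ||f||_p * ||g||_q = 0.522758 * 0.168172 = 0.087913
Verification: 0.083333 <= 0.087913 (Holder holds)


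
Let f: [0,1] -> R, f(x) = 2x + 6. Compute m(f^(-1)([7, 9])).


f^(-1)([7, 9]) = {x : 7 <= 2x + 6 <= 9}
Solving: (7 - 6)/2 <= x <= (9 - 6)/2
= [0.5, 1.5]
Intersecting with [0,1]: [0.5, 1]
Measure = 1 - 0.5 = 0.5


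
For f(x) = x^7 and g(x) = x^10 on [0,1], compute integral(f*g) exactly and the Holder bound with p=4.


Step 1: Exact integral of f*g = integral(x^17, 0, 1) = 1/18
     = 0.055556
Step 2: Holder bound with p=4, q=1.333333:
  ||f||_p = (integral x^28 dx)^(1/4) = (1/29)^(1/4) = 0.430924
  ||g||_q = (integral x^13.333333 dx)^(1/1.333333) = (1/14.333333)^(1/1.333333) = 0.13575
Step 3: Holder bound = ||f||_p * ||g||_q = 0.430924 * 0.13575 = 0.058498
Verification: 0.055556 <= 0.058498 (Holder holds)


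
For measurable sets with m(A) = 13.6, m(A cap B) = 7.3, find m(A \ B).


m(A \ B) = m(A) - m(A n B)
= 13.6 - 7.3
= 6.3


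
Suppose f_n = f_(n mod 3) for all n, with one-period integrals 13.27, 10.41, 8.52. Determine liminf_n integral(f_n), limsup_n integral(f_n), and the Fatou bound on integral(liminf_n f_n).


The sequence (integral(f_n)) is periodic with period 3, repeating the values 13.27, 10.41, 8.52 indefinitely.
Step 1: For a periodic sequence, every tail (a_m, a_(m+1), ...) contains all 3 period values infinitely often.
Step 2: Hence inf of every tail = min of the period values = min(13.27, 10.41, 8.52) = 8.52.
        liminf_n integral(f_n) = sup over m of (inf of tail from m) = 8.52.
Step 3: Similarly sup of every tail = max of the period values = 13.27.
        limsup_n integral(f_n) = 13.27.
Step 4: Fatou's lemma: integral(liminf_n f_n) <= liminf_n integral(f_n) = 8.52.
        So the integral of the pointwise liminf is at most 8.52.


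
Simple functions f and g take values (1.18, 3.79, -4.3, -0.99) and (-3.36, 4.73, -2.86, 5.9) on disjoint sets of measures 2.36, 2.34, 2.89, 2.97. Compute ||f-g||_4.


Step 1: Compute differences f_i - g_i:
  1.18 - -3.36 = 4.54
  3.79 - 4.73 = -0.94
  -4.3 - -2.86 = -1.44
  -0.99 - 5.9 = -6.89
Step 2: Compute |diff|^4 * measure for each set:
  |4.54|^4 * 2.36 = 424.838055 * 2.36 = 1002.617809
  |-0.94|^4 * 2.34 = 0.780749 * 2.34 = 1.826953
  |-1.44|^4 * 2.89 = 4.299817 * 2.89 = 12.426471
  |-6.89|^4 * 2.97 = 2253.600278 * 2.97 = 6693.192827
Step 3: Sum = 7710.064059
Step 4: ||f-g||_4 = (7710.064059)^(1/4) = 9.370537


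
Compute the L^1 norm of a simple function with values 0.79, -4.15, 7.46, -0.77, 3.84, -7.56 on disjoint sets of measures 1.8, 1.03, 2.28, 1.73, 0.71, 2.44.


Step 1: Compute |f_i|^1 for each value:
  |0.79|^1 = 0.79
  |-4.15|^1 = 4.15
  |7.46|^1 = 7.46
  |-0.77|^1 = 0.77
  |3.84|^1 = 3.84
  |-7.56|^1 = 7.56
Step 2: Multiply by measures and sum:
  0.79 * 1.8 = 1.422
  4.15 * 1.03 = 4.2745
  7.46 * 2.28 = 17.0088
  0.77 * 1.73 = 1.3321
  3.84 * 0.71 = 2.7264
  7.56 * 2.44 = 18.4464
Sum = 1.422 + 4.2745 + 17.0088 + 1.3321 + 2.7264 + 18.4464 = 45.2102
Step 3: Take the p-th root:
||f||_1 = (45.2102)^(1/1) = 45.2102


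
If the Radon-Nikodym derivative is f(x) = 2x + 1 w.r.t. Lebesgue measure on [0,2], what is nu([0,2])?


nu(A) = integral_A (dnu/dmu) dmu = integral_0^2 (2x + 1) dx
Step 1: Antiderivative F(x) = (2/2)x^2 + 1x
Step 2: F(2) = (2/2)*2^2 + 1*2 = 4 + 2 = 6
Step 3: F(0) = (2/2)*0^2 + 1*0 = 0.0 + 0 = 0.0
Step 4: nu([0,2]) = F(2) - F(0) = 6 - 0.0 = 6


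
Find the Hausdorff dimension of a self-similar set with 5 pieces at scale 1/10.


For a self-similar set with N copies scaled by 1/r:
dim_H = log(N)/log(r) = log(5)/log(10)
= 1.609438/2.302585
= 0.69897


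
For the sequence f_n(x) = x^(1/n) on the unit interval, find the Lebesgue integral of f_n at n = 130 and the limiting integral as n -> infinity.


At n = 130: f_130(x) = x^(1/130).
Step 1: integral(x^(1/130), 0, 1) = [x^(1/130+1) / (1/130+1)] from 0 to 1
     = 1 / (1/130 + 1) = 1 / ((130+1)/130) = 130/(130+1)
     = 130/131 = 0.992366
Step 2: As n -> infinity, f_n(x) = x^(1/n) -> 1 for x in (0,1], and f_n is increasing in n.
By MCT, lim_n integral(f_n) = integral(lim_n f_n) = integral(1, 0, 1) = 1.
Step 3: Verify convergence: 130/131 = 0.992366 -> 1


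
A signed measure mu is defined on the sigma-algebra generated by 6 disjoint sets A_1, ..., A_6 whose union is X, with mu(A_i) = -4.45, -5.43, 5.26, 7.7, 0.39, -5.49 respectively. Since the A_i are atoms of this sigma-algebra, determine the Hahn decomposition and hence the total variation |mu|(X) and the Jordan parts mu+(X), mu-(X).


Step 1: Every measurable set is a union of atoms (the cells / points), so a Hahn decomposition is
  obtained by grouping atoms by sign: P = union of atoms with mu > 0, N = union of the remaining atoms.
  Atoms in P (indices): 3, 4, 5;  atoms in N (indices): 1, 2, 6
  Positive values: 5.26, 7.7, 0.39
  Negative values: -4.45, -5.43, -5.49
Step 2: mu+(X) = mu(P) = sum of positive atom values = 13.35
Step 3: mu-(X) = -mu(N) = sum of |negative atom values| = 15.37
Step 4: |mu|(X) = mu+(X) + mu-(X) = 13.35 + 15.37 = 28.72


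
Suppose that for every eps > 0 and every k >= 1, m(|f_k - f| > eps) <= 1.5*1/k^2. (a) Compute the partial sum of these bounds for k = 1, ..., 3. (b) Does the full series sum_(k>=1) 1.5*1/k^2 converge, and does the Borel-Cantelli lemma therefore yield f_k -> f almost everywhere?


Step 1: List the terms 1.5*1/k^2 for k = 1 to 3:
  k=1: 1.5
  k=2: 0.375
  k=3: 0.166667
Step 2: Partial sum = 1.5 + 0.375 + 0.166667
     = 2.041667
Step 3: The full series sum_(k>=1) 1.5*1/k^2 converges (p-series with p = 2 > 1; a constant multiple of a convergent series converges).
Step 4: Fix eps > 0. Since sum_k m(|f_k - f| > eps) < infinity, the Borel-Cantelli lemma gives
        m(limsup_k {|f_k - f| > eps}) = 0, i.e. for a.e. x, |f_k(x) - f(x)| <= eps for all large k.
        Applying this with eps = 1/j for j = 1, 2, ... and intersecting the countably many full-measure sets,
        for a.e. x we get limsup_k |f_k(x) - f(x)| <= 1/j for every j, hence f_k -> f almost everywhere.
Conclusion: series converges; Borel-Cantelli yields f_k -> f a.e.


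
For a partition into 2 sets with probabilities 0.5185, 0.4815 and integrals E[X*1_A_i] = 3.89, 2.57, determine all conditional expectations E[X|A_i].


For each cell A_i: E[X|A_i] = E[X*1_A_i] / P(A_i)
Step 1: E[X|A_1] = 3.89 / 0.5185 = 7.502411
Step 2: E[X|A_2] = 2.57 / 0.4815 = 5.337487
Verification: E[X] = sum E[X*1_A_i] = 3.89 + 2.57 = 6.46


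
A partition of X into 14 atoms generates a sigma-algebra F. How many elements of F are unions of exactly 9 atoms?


Each element of F is a union of some subset of the 14 atoms.
Elements that are unions of exactly 9 atoms correspond to 9-element subsets of the 14 atoms.
Count = C(14, 9) = 14! / (9! * 5!) = 2002.


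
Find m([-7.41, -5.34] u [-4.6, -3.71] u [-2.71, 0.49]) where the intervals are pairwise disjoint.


For pairwise disjoint intervals, m(union) = sum of lengths.
= (-5.34 - -7.41) + (-3.71 - -4.6) + (0.49 - -2.71)
= 2.07 + 0.89 + 3.2
= 6.16


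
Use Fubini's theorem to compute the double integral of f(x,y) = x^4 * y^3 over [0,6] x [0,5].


By Fubini's theorem, the double integral factors as a product of single integrals:
Step 1: integral_0^6 x^4 dx = [x^5/5] from 0 to 6
     = 6^5/5 = 1555.2
Step 2: integral_0^5 y^3 dy = [y^4/4] from 0 to 5
     = 5^4/4 = 156.25
Step 3: Double integral = 1555.2 * 156.25 = 243000


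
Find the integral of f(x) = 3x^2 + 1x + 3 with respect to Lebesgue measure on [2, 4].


The Lebesgue integral of a Riemann-integrable function agrees with the Riemann integral.
Antiderivative F(x) = (3/3)x^3 + (1/2)x^2 + 3x
F(4) = (3/3)*4^3 + (1/2)*4^2 + 3*4
     = (3/3)*64 + (1/2)*16 + 3*4
     = 64 + 8 + 12
     = 84
F(2) = 16
Integral = F(4) - F(2) = 84 - 16 = 68


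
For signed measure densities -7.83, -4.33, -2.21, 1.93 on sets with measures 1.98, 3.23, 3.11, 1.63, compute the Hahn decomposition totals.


Step 1: Compute signed measure on each set:
  Set 1: -7.83 * 1.98 = -15.5034
  Set 2: -4.33 * 3.23 = -13.9859
  Set 3: -2.21 * 3.11 = -6.8731
  Set 4: 1.93 * 1.63 = 3.1459
Step 2: Total signed measure = (-15.5034) + (-13.9859) + (-6.8731) + (3.1459)
     = -33.2165
Step 3: Positive part mu+(X) = sum of positive contributions = 3.1459
Step 4: Negative part mu-(X) = |sum of negative contributions| = 36.3624


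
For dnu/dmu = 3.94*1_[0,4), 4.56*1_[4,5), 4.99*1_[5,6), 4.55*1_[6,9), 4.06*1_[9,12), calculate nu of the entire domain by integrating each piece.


Integrate each piece of the Radon-Nikodym derivative:
Step 1: integral_0^4 3.94 dx = 3.94*(4-0) = 3.94*4 = 15.76
Step 2: integral_4^5 4.56 dx = 4.56*(5-4) = 4.56*1 = 4.56
Step 3: integral_5^6 4.99 dx = 4.99*(6-5) = 4.99*1 = 4.99
Step 4: integral_6^9 4.55 dx = 4.55*(9-6) = 4.55*3 = 13.65
Step 5: integral_9^12 4.06 dx = 4.06*(12-9) = 4.06*3 = 12.18
Total: 15.76 + 4.56 + 4.99 + 13.65 + 12.18 = 51.14


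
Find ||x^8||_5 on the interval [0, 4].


Step 1: ||f||_5 = (integral_0^4 |x^8|^5 dx)^(1/5)
     = (integral_0^4 x^40 dx)^(1/5)
Step 2: integral_0^4 x^40 dx = [x^41/(41)] from 0 to 4 = 4^41/41
     = 4835703278458516698824704/41 = 1.179440e+23
Step 3: ||f||_5 = (1.179440e+23)^(1/5) = 41146.713964


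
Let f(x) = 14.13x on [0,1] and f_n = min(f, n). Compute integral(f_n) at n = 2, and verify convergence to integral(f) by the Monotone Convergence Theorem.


f(x) = 14.13x on [0,1]; f_n(x) = min(14.13x, n). At n = 2:
Step 1: f(x) reaches 2 at x = 2/14.13 = 0.141543
Step 2: integral(f_2) = integral(14.13x, 0, 0.141543) + integral(2, 0.141543, 1)
       = 14.13*0.141543^2/2 + 2*(1 - 0.141543)
       = 0.141543 + 1.716914
       = 1.858457
Step 3: As n -> infinity, f_n increases to f, so by MCT integral(f_n) -> integral(f) = 14.13/2 = 7.065.
Convergence: integral(f_2) = 1.858457 -> 7.065 as n -> infinity


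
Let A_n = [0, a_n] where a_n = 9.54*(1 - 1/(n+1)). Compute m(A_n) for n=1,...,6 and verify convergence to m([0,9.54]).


By continuity of measure from below: if A_n increases to A, then m(A_n) -> m(A).
Here A = [0, 9.54], so m(A) = 9.54
Step 1: a_1 = 9.54*(1 - 1/2) = 4.77, m(A_1) = 4.77
Step 2: a_2 = 9.54*(1 - 1/3) = 6.36, m(A_2) = 6.36
Step 3: a_3 = 9.54*(1 - 1/4) = 7.155, m(A_3) = 7.155
Step 4: a_4 = 9.54*(1 - 1/5) = 7.632, m(A_4) = 7.632
Step 5: a_5 = 9.54*(1 - 1/6) = 7.95, m(A_5) = 7.95
Step 6: a_6 = 9.54*(1 - 1/7) = 8.1771, m(A_6) = 8.1771
Limit: m(A_n) -> m([0,9.54]) = 9.54


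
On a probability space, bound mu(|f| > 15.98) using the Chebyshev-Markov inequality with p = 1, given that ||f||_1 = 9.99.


Chebyshev/Markov inequality: mu(|f| > eps) <= (||f||_p / eps)^p
Step 1: ||f||_1 / eps = 9.99 / 15.98 = 0.625156
Step 2: Raise to power p = 1:
  (0.625156)^1 = 0.625156
Step 3: Therefore mu(|f| > 15.98) <= 0.625156


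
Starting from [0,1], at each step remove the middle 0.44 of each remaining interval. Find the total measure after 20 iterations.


Step 1: At each step, fraction remaining = 1 - 0.44 = 0.56
Step 2: After 20 steps, measure = (0.56)^20
Result = 9.199422e-06


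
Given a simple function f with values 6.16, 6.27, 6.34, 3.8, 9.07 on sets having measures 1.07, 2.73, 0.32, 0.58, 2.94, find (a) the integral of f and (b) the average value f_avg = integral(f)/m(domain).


Step 1: Integral = sum(value_i * measure_i)
= 6.16*1.07 + 6.27*2.73 + 6.34*0.32 + 3.8*0.58 + 9.07*2.94
= 6.5912 + 17.1171 + 2.0288 + 2.204 + 26.6658
= 54.6069
Step 2: Total measure of domain = 1.07 + 2.73 + 0.32 + 0.58 + 2.94 = 7.64
Step 3: Average value = 54.6069 / 7.64 = 7.1475


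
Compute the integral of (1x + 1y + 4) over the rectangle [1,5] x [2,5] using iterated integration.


By Fubini, integrate in x first, then y.
Step 1: Fix y, integrate over x in [1,5]:
  integral(1x + 1y + 4, x=1..5)
  = 1*(5^2 - 1^2)/2 + (1y + 4)*(5 - 1)
  = 12 + (1y + 4)*4
  = 12 + 4y + 16
  = 28 + 4y
Step 2: Integrate over y in [2,5]:
  integral(28 + 4y, y=2..5)
  = 28*3 + 4*(5^2 - 2^2)/2
  = 84 + 42
  = 126


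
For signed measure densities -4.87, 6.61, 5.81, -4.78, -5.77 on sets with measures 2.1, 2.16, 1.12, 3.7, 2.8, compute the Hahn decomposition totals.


Step 1: Compute signed measure on each set:
  Set 1: -4.87 * 2.1 = -10.227
  Set 2: 6.61 * 2.16 = 14.2776
  Set 3: 5.81 * 1.12 = 6.5072
  Set 4: -4.78 * 3.7 = -17.686
  Set 5: -5.77 * 2.8 = -16.156
Step 2: Total signed measure = (-10.227) + (14.2776) + (6.5072) + (-17.686) + (-16.156)
     = -23.2842
Step 3: Positive part mu+(X) = sum of positive contributions = 20.7848
Step 4: Negative part mu-(X) = |sum of negative contributions| = 44.069


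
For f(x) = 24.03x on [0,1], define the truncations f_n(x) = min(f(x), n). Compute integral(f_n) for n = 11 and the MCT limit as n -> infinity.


f(x) = 24.03x on [0,1]; f_n(x) = min(24.03x, n). At n = 11:
Step 1: f(x) reaches 11 at x = 11/24.03 = 0.457761
Step 2: integral(f_11) = integral(24.03x, 0, 0.457761) + integral(11, 0.457761, 1)
       = 24.03*0.457761^2/2 + 11*(1 - 0.457761)
       = 2.517686 + 5.964628
       = 8.482314
Step 3: As n -> infinity, f_n increases to f, so by MCT integral(f_n) -> integral(f) = 24.03/2 = 12.015.
Convergence: integral(f_11) = 8.482314 -> 12.015 as n -> infinity


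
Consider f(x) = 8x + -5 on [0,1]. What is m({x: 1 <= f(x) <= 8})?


f^(-1)([1, 8]) = {x : 1 <= 8x + -5 <= 8}
Solving: (1 - -5)/8 <= x <= (8 - -5)/8
= [0.75, 1.625]
Intersecting with [0,1]: [0.75, 1]
Measure = 1 - 0.75 = 0.25


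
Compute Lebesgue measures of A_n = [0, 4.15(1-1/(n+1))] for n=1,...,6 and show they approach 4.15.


By continuity of measure from below: if A_n increases to A, then m(A_n) -> m(A).
Here A = [0, 4.15], so m(A) = 4.15
Step 1: a_1 = 4.15*(1 - 1/2) = 2.075, m(A_1) = 2.075
Step 2: a_2 = 4.15*(1 - 1/3) = 2.7667, m(A_2) = 2.7667
Step 3: a_3 = 4.15*(1 - 1/4) = 3.1125, m(A_3) = 3.1125
Step 4: a_4 = 4.15*(1 - 1/5) = 3.32, m(A_4) = 3.32
Step 5: a_5 = 4.15*(1 - 1/6) = 3.4583, m(A_5) = 3.4583
Step 6: a_6 = 4.15*(1 - 1/7) = 3.5571, m(A_6) = 3.5571
Limit: m(A_n) -> m([0,4.15]) = 4.15


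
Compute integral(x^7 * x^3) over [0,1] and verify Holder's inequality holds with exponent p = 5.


Step 1: Exact integral of f*g = integral(x^10, 0, 1) = 1/11
     = 0.090909
Step 2: Holder bound with p=5, q=1.25:
  ||f||_p = (integral x^35 dx)^(1/5) = (1/36)^(1/5) = 0.488359
  ||g||_q = (integral x^3.75 dx)^(1/1.25) = (1/4.75)^(1/1.25) = 0.287505
Step 3: Holder bound = ||f||_p * ||g||_q = 0.488359 * 0.287505 = 0.140406
Verification: 0.090909 <= 0.140406 (Holder holds)


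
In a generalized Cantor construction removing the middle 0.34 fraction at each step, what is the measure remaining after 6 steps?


Step 1: At each step, fraction remaining = 1 - 0.34 = 0.66
Step 2: After 6 steps, measure = (0.66)^6
Step 3: Computing the power step by step:
  After step 1: 0.66
  After step 2: 0.4356
  After step 3: 0.287496
  After step 4: 0.189747
  After step 5: 0.125233
  ...
Result = 0.082654


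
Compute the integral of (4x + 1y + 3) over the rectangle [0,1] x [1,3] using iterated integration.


By Fubini, integrate in x first, then y.
Step 1: Fix y, integrate over x in [0,1]:
  integral(4x + 1y + 3, x=0..1)
  = 4*(1^2 - 0^2)/2 + (1y + 3)*(1 - 0)
  = 2 + (1y + 3)*1
  = 2 + 1y + 3
  = 5 + 1y
Step 2: Integrate over y in [1,3]:
  integral(5 + 1y, y=1..3)
  = 5*2 + 1*(3^2 - 1^2)/2
  = 10 + 4
  = 14


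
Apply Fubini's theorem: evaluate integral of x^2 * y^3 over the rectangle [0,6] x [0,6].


By Fubini's theorem, the double integral factors as a product of single integrals:
Step 1: integral_0^6 x^2 dx = [x^3/3] from 0 to 6
     = 6^3/3 = 72
Step 2: integral_0^6 y^3 dy = [y^4/4] from 0 to 6
     = 6^4/4 = 324
Step 3: Double integral = 72 * 324 = 23328
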